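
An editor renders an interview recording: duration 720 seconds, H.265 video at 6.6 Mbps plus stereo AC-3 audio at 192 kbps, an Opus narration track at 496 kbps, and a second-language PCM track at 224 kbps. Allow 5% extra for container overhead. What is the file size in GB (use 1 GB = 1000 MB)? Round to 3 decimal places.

0.710 GB

Audio total: 192 + 496 + 224 = 912 kbps = 0.912 Mbps.
Total bitrate: 6.6 + 0.912 = 7.512 Mbps.
Stream data: 7.512 Mbps × 720 s = 5408.6 Mb.
With 5% container overhead: ×1.05.
5,679 Mb ÷ 8 = 709.9 MB → 0.7099 GB.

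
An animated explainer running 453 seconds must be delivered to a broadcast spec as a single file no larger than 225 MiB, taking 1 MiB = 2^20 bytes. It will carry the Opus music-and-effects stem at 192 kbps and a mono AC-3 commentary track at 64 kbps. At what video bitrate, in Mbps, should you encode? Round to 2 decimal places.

3.91 Mbps

Budget: 225 MiB = 1887.4 Mb.
Total bitrate budget: 1887.4 Mb / 453 s = 4.167 Mbps.
Audio total: 192 + 64 = 256 kbps = 0.256 Mbps.
Video: 4.167 − 0.256 = 3.911 Mbps.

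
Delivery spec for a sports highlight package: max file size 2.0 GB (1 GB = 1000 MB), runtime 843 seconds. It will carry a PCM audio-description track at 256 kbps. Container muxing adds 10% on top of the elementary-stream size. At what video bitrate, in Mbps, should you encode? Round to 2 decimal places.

Budget: 2.0 GB = 16000.0 Mb.
Stream payload after overhead: 16000.0 / 1.10 = 14545.5 Mb.
Total bitrate budget: 14545.5 Mb / 843 s = 17.254 Mbps.
Audio: 256 kbps = 0.256 Mbps.
Video: 17.254 − 0.256 = 16.998 Mbps.

17.00 Mbps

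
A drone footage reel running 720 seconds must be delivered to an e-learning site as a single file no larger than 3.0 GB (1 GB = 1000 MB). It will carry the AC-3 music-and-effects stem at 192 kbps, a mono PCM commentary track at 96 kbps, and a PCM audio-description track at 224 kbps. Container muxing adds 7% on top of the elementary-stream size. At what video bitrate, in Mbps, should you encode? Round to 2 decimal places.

30.64 Mbps

Budget: 3.0 GB = 24000.0 Mb.
Stream payload after overhead: 24000.0 / 1.07 = 22429.9 Mb.
Total bitrate budget: 22429.9 Mb / 720 s = 31.153 Mbps.
Audio total: 192 + 96 + 224 = 512 kbps = 0.512 Mbps.
Video: 31.153 − 0.512 = 30.641 Mbps.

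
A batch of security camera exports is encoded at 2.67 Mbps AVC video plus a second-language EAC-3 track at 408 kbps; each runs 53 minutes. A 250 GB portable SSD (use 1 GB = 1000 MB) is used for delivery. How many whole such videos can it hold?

53 min = 3180 s
Audio: 408 kbps = 0.408 Mbps.
Total bitrate: 3.078 Mbps.
Per item: 3.078 Mbps × 3180 s = 9,788 Mb = 1,224 MB.
Capacity: 250 GB = 2,000,000 Mb; 204.33 items → 204 complete.

204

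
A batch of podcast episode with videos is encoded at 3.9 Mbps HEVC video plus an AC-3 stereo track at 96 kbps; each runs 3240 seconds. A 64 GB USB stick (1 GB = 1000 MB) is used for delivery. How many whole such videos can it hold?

Audio: 96 kbps = 0.096 Mbps.
Total bitrate: 3.996 Mbps.
Per item: 3.996 Mbps × 3240 s = 12,947 Mb = 1,618 MB.
Capacity: 64 GB = 512,000 Mb; 39.55 items → 39 complete.

39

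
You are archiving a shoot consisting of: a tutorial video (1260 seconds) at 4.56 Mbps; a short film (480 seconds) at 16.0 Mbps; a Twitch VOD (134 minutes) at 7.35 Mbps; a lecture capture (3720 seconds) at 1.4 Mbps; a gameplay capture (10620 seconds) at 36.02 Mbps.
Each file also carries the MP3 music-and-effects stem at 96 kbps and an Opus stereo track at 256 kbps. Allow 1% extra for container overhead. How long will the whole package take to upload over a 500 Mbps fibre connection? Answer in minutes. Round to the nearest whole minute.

16 minutes

Audio total: 96 + 256 = 352 kbps = 0.352 Mbps.
tutorial video: 4.912 Mbps × 1260 s × 1.01 = 6251.0 Mb
short film: 16.352 Mbps × 480 s × 1.01 = 7927.4 Mb
Twitch VOD: 7.702 Mbps × 8040 s × 1.01 = 62543.3 Mb
lecture capture: 1.752 Mbps × 3720 s × 1.01 = 6582.6 Mb
gameplay capture: 36.372 Mbps × 10620 s × 1.01 = 390133.3 Mb
Total: 473437.7 Mb = 59179.7 MB.
At 500 Mbps: 473437.7 / 500 = 947 s ≈ 15.8 minutes.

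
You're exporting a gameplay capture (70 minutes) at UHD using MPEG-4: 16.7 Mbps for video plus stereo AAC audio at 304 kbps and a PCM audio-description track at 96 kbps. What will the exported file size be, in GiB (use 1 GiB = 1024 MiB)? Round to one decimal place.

70 min = 4200 s
Audio total: 304 + 96 = 400 kbps = 0.400 Mbps.
Total bitrate: 16.7 + 0.400 = 17.100 Mbps.
Stream data: 17.100 Mbps × 4200 s = 71820.0 Mb.
71,820 Mb = 8,977,500,000 bytes ÷ 1,073,741,824 = 8.361 GiB.

8.4 GiB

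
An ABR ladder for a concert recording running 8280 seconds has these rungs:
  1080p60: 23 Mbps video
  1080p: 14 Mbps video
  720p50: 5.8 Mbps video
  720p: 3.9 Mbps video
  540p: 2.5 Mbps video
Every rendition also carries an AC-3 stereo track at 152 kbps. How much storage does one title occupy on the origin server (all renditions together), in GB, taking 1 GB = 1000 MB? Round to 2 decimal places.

Audio: 152 kbps = 0.152 Mbps.
Sum of rendition bitrates: (23+0.152) + (14+0.152) + (5.8+0.152) + (3.9+0.152) + (2.5+0.152) = 49.960 Mbps.
× 8280 s = 413,669 Mb = 51,709 MB = 51.71 GB.

51.71 GB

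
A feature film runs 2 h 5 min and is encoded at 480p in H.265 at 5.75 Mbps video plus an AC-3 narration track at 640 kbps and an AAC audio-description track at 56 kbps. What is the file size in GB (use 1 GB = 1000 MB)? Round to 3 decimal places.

6.043 GB

2 h 5 min = 125 min = 7500 s
Audio total: 640 + 56 = 696 kbps = 0.696 Mbps.
Total bitrate: 5.75 + 0.696 = 6.446 Mbps.
Stream data: 6.446 Mbps × 7500 s = 48345.0 Mb.
48,345 Mb ÷ 8 = 6,043 MB → 6.043 GB.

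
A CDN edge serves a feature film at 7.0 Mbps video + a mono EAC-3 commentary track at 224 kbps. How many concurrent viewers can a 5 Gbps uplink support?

Audio: 224 kbps = 0.224 Mbps.
Per-viewer media rate: 7.224 Mbps.
5 Gbps = 5,000 Mbps; 5,000 / 7.224 = 692.14 → 692 viewers.

692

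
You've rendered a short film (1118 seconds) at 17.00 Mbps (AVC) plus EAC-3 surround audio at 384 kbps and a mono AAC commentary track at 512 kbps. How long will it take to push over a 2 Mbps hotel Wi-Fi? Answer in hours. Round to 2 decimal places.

2.78 hours

Audio total: 384 + 512 = 896 kbps = 0.896 Mbps.
Total bitrate: 17.896 Mbps.
File: 17.896 Mbps × 1118 s = 20007.7 Mb.
At 2 Mbps: 20007.7 / 2 = 10003.9 s ≈ 2.78 hours.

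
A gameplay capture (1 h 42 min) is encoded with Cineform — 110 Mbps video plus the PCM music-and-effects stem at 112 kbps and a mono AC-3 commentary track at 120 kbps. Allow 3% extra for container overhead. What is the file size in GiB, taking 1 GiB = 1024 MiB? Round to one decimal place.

80.9 GiB

1 h 42 min = 102 min = 6120 s
Audio total: 112 + 120 = 232 kbps = 0.232 Mbps.
Total bitrate: 110 + 0.232 = 110.232 Mbps.
Stream data: 110.232 Mbps × 6120 s = 674619.8 Mb.
With 3% container overhead: ×1.03.
694,858 Mb = 86,857,304,400 bytes ÷ 1,073,741,824 = 80.89 GiB.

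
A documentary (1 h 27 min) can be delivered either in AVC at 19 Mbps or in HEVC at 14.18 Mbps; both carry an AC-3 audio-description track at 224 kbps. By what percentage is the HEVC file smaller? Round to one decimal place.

25.1%

1 h 27 min = 87 min = 5220 s
Audio: 224 kbps = 0.224 Mbps.
AVC: 19.224 Mbps × 5220 s = 100349.3 Mb = 12.544 GB.
HEVC: 14.404 Mbps × 5220 s = 75188.9 Mb = 9.399 GB.
Reduction: (1 − 9.399/12.544) × 100 = 25.07%.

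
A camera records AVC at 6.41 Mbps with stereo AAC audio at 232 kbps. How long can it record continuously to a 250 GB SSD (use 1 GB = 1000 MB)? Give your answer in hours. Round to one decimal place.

83.6 hours

Audio: 232 kbps = 0.232 Mbps.
Total bitrate: 6.41 + 0.232 = 6.642 Mbps.
Capacity: 250 GB = 2,000,000 Mb.
Recording time: 2,000,000 / 6.642 = 301,114 s ≈ 83.6 hours.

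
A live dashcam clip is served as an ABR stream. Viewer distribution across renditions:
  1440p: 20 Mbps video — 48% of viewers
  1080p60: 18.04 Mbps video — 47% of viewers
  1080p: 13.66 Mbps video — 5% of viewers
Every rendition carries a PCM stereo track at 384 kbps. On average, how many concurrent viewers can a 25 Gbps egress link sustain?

1305

Audio: 384 kbps = 0.384 Mbps.
Average per-viewer bitrate: 0.48×20.384 + 0.47×18.424 + 0.05×14.044 = 19.146 Mbps.
25 Gbps = 25,000 Mbps; 25,000 / 19.146 = 1305.77 → 1305.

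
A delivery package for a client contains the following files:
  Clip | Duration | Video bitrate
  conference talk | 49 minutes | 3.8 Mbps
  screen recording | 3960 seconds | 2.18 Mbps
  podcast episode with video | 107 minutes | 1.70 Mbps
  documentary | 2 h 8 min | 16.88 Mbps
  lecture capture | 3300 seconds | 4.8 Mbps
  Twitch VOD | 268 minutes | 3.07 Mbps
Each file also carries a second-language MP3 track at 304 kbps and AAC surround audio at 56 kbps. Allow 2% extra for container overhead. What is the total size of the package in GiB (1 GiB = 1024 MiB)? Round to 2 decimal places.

Audio total: 304 + 56 = 360 kbps = 0.360 Mbps.
conference talk: 4.160 Mbps × 2940 s × 1.02 = 12475.0 Mb
screen recording: 2.540 Mbps × 3960 s × 1.02 = 10259.6 Mb
podcast episode with video: 2.060 Mbps × 6420 s × 1.02 = 13489.7 Mb
documentary: 17.240 Mbps × 7680 s × 1.02 = 135051.3 Mb
lecture capture: 5.160 Mbps × 3300 s × 1.02 = 17368.6 Mb
Twitch VOD: 3.430 Mbps × 16080 s × 1.02 = 56257.5 Mb
Total: 244901.6 Mb = 30612.7 MB.
= 28.51 GiB.

28.51 GiB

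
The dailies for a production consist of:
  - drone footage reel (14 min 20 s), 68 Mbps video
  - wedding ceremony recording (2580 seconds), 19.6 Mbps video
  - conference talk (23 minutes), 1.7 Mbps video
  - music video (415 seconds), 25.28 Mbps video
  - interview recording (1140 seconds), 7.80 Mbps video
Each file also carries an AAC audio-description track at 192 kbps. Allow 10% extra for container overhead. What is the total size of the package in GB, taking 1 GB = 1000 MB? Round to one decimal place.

Audio: 192 kbps = 0.192 Mbps.
drone footage reel: 68.192 Mbps × 860 s × 1.10 = 64509.6 Mb
wedding ceremony recording: 19.792 Mbps × 2580 s × 1.10 = 56169.7 Mb
conference talk: 1.892 Mbps × 1380 s × 1.10 = 2872.1 Mb
music video: 25.472 Mbps × 415 s × 1.10 = 11628.0 Mb
interview recording: 7.992 Mbps × 1140 s × 1.10 = 10022.0 Mb
Total: 145201.3 Mb = 18150.2 MB.
= 18.15 GB.

18.2 GB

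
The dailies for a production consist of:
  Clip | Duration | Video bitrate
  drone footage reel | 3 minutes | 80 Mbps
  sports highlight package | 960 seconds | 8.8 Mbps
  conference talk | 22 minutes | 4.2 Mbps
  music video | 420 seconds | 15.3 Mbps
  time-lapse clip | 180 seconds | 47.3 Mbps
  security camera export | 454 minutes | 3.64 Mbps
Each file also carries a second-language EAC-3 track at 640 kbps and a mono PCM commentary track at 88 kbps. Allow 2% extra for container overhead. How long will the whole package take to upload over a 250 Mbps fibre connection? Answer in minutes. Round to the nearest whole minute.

11 minutes

Audio total: 640 + 88 = 728 kbps = 0.728 Mbps.
drone footage reel: 80.728 Mbps × 180 s × 1.02 = 14821.7 Mb
sports highlight package: 9.528 Mbps × 960 s × 1.02 = 9329.8 Mb
conference talk: 4.928 Mbps × 1320 s × 1.02 = 6635.1 Mb
music video: 16.028 Mbps × 420 s × 1.02 = 6866.4 Mb
time-lapse clip: 48.028 Mbps × 180 s × 1.02 = 8817.9 Mb
security camera export: 4.368 Mbps × 27240 s × 1.02 = 121364.0 Mb
Total: 167834.9 Mb = 20979.4 MB.
At 250 Mbps: 167834.9 / 250 = 671 s ≈ 11.2 minutes.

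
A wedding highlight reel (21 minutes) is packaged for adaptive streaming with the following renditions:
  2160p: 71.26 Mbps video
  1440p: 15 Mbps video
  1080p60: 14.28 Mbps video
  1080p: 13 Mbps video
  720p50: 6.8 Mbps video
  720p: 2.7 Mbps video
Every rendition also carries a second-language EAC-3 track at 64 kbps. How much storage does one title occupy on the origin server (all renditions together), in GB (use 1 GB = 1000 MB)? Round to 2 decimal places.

19.44 GB

21 min = 1260 s
Audio: 64 kbps = 0.064 Mbps.
Sum of rendition bitrates: (71.26+0.064) + (15+0.064) + (14.28+0.064) + (13+0.064) + (6.8+0.064) + (2.7+0.064) = 123.424 Mbps.
× 1260 s = 155,514 Mb = 19,439 MB = 19.44 GB.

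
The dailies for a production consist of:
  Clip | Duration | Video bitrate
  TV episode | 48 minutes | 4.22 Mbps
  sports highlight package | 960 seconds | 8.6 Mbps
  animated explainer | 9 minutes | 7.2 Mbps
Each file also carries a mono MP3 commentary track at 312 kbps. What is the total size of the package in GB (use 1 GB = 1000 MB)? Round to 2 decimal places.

Audio: 312 kbps = 0.312 Mbps.
TV episode: 4.532 Mbps × 2880 s = 13052.2 Mb
sports highlight package: 8.912 Mbps × 960 s = 8555.5 Mb
animated explainer: 7.512 Mbps × 540 s = 4056.5 Mb
Total: 25664.2 Mb = 3208.0 MB.
= 3.208 GB.

3.21 GB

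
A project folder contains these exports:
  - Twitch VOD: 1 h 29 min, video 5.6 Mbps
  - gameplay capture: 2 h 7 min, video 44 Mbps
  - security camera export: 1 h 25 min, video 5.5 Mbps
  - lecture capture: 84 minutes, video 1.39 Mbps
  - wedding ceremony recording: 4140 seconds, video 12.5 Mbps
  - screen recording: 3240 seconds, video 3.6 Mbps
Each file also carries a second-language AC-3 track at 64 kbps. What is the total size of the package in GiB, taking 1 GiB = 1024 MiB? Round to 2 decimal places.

Audio: 64 kbps = 0.064 Mbps.
Twitch VOD: 5.664 Mbps × 5340 s = 30245.8 Mb
gameplay capture: 44.064 Mbps × 7620 s = 335767.7 Mb
security camera export: 5.564 Mbps × 5100 s = 28376.4 Mb
lecture capture: 1.454 Mbps × 5040 s = 7328.2 Mb
wedding ceremony recording: 12.564 Mbps × 4140 s = 52015.0 Mb
screen recording: 3.664 Mbps × 3240 s = 11871.4 Mb
Total: 465604.3 Mb = 58200.5 MB.
= 54.20 GiB.

54.20 GiB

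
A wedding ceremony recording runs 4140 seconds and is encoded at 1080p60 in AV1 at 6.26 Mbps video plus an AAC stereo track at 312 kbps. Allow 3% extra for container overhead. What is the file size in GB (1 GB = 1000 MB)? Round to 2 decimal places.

Audio: 312 kbps = 0.312 Mbps.
Total bitrate: 6.26 + 0.312 = 6.572 Mbps.
Stream data: 6.572 Mbps × 4140 s = 27208.1 Mb.
With 3% container overhead: ×1.03.
28,024 Mb ÷ 8 = 3,503 MB → 3.503 GB.

3.50 GB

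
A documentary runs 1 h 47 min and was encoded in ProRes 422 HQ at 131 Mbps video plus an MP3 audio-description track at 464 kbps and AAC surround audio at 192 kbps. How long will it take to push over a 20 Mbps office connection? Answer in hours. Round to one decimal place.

11.7 hours

1 h 47 min = 107 min = 6420 s
Audio total: 464 + 192 = 656 kbps = 0.656 Mbps.
Total bitrate: 131.656 Mbps.
File: 131.656 Mbps × 6420 s = 845231.5 Mb.
At 20 Mbps: 845231.5 / 20 = 42261.6 s ≈ 11.7 hours.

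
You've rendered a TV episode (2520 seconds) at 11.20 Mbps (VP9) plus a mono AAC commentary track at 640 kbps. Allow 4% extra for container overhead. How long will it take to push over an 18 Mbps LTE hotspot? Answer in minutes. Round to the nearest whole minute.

Audio: 640 kbps = 0.640 Mbps.
Total bitrate: 11.840 Mbps.
File: 11.840 Mbps × 2520 s = 29836.8 Mb.
With 4% container overhead: ×1.04. → 31030.3 Mb.
At 18 Mbps: 31030.3 / 18 = 1723.9 s ≈ 28.7 minutes.

29 minutes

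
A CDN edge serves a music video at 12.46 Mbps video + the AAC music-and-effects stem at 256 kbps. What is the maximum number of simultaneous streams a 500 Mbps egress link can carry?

39

Audio: 256 kbps = 0.256 Mbps.
Per-viewer media rate: 12.716 Mbps.
500 Mbps = 500.0 Mbps; 500.0 / 12.716 = 39.32 → 39 viewers.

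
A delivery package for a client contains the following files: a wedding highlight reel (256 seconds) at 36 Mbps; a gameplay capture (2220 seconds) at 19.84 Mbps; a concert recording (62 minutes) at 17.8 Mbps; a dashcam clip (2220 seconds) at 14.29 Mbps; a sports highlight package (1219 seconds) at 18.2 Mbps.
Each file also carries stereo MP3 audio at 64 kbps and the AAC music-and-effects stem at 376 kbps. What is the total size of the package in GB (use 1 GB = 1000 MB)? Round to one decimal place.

Audio total: 64 + 376 = 440 kbps = 0.440 Mbps.
wedding highlight reel: 36.440 Mbps × 256 s = 9328.6 Mb
gameplay capture: 20.280 Mbps × 2220 s = 45021.6 Mb
concert recording: 18.240 Mbps × 3720 s = 67852.8 Mb
dashcam clip: 14.730 Mbps × 2220 s = 32700.6 Mb
sports highlight package: 18.640 Mbps × 1219 s = 22722.2 Mb
Total: 177625.8 Mb = 22203.2 MB.
= 22.20 GB.

22.2 GB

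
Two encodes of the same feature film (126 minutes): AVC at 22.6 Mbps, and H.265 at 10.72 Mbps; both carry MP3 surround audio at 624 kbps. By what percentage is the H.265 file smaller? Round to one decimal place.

51.2%

126 min = 7560 s
Audio: 624 kbps = 0.624 Mbps.
AVC: 23.224 Mbps × 7560 s = 175573.4 Mb = 21.947 GB.
H.265: 11.344 Mbps × 7560 s = 85760.6 Mb = 10.720 GB.
Reduction: (1 − 10.720/21.947) × 100 = 51.15%.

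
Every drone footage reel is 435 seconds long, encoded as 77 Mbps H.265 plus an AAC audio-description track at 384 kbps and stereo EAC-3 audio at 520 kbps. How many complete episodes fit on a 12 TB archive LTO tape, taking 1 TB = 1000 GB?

Audio total: 384 + 520 = 904 kbps = 0.904 Mbps.
Total bitrate: 77.904 Mbps.
Per item: 77.904 Mbps × 435 s = 33,888 Mb = 4,236 MB.
Capacity: 12 TB = 96,000,000 Mb; 2832.84 items → 2832 complete.

2832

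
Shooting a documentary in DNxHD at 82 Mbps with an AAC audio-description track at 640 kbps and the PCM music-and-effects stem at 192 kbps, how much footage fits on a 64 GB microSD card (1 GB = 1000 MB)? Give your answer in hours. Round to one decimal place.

Audio total: 640 + 192 = 832 kbps = 0.832 Mbps.
Total bitrate: 82 + 0.832 = 82.832 Mbps.
Capacity: 64 GB = 512,000 Mb.
Recording time: 512,000 / 82.832 = 6,181 s ≈ 1.72 hours.

1.7 hours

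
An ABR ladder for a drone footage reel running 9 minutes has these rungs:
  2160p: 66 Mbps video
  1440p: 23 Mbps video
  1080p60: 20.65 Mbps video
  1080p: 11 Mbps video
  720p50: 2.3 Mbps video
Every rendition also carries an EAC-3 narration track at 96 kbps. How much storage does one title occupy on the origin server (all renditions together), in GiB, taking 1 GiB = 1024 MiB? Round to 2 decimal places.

7.76 GiB

9 min = 540 s
Audio: 96 kbps = 0.096 Mbps.
Sum of rendition bitrates: (66+0.096) + (23+0.096) + (20.65+0.096) + (11+0.096) + (2.3+0.096) = 123.430 Mbps.
× 540 s = 66,652 Mb = 8,332 MB = 7.759 GiB.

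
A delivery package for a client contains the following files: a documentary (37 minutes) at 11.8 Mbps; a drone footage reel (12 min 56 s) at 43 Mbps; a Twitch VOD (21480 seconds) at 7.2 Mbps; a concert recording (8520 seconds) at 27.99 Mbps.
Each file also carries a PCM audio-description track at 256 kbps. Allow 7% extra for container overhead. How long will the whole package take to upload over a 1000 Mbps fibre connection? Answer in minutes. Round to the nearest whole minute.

Audio: 256 kbps = 0.256 Mbps.
documentary: 12.056 Mbps × 2220 s × 1.07 = 28637.8 Mb
drone footage reel: 43.256 Mbps × 776 s × 1.07 = 35916.3 Mb
Twitch VOD: 7.456 Mbps × 21480 s × 1.07 = 171365.7 Mb
concert recording: 28.246 Mbps × 8520 s × 1.07 = 257501.8 Mb
Total: 493421.7 Mb = 61677.7 MB.
At 1000 Mbps: 493421.7 / 1000 = 493 s ≈ 8.22 minutes.

8 minutes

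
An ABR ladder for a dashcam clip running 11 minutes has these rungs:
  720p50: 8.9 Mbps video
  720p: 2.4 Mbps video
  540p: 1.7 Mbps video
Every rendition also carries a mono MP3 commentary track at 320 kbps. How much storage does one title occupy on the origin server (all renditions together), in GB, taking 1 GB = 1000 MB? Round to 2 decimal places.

11 min = 660 s
Audio: 320 kbps = 0.320 Mbps.
Sum of rendition bitrates: (8.9+0.320) + (2.4+0.320) + (1.7+0.320) = 13.960 Mbps.
× 660 s = 9,214 Mb = 1,152 MB = 1.152 GB.

1.15 GB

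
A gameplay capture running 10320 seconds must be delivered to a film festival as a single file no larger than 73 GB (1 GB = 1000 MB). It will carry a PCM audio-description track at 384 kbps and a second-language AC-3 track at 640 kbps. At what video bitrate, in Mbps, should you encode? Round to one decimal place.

Budget: 73 GB = 584000.0 Mb.
Total bitrate budget: 584000.0 Mb / 10320 s = 56.589 Mbps.
Audio total: 384 + 640 = 1024 kbps = 1.024 Mbps.
Video: 56.589 − 1.024 = 55.565 Mbps.

55.6 Mbps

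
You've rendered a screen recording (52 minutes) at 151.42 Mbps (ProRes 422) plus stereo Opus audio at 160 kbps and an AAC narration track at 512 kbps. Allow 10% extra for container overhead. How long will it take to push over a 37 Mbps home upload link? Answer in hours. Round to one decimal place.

3.9 hours

52 min = 3120 s
Audio total: 160 + 512 = 672 kbps = 0.672 Mbps.
Total bitrate: 152.092 Mbps.
File: 152.092 Mbps × 3120 s = 474527.0 Mb.
With 10% container overhead: ×1.10. → 521979.7 Mb.
At 37 Mbps: 521979.7 / 37 = 14107.6 s ≈ 3.92 hours.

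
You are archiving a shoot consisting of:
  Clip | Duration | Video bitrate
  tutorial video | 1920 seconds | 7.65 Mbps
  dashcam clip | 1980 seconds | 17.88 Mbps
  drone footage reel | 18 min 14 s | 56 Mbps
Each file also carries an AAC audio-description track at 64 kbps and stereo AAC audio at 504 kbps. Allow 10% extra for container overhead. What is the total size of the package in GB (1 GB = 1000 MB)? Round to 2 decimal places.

15.70 GB

Audio total: 64 + 504 = 568 kbps = 0.568 Mbps.
tutorial video: 8.218 Mbps × 1920 s × 1.10 = 17356.4 Mb
dashcam clip: 18.448 Mbps × 1980 s × 1.10 = 40179.7 Mb
drone footage reel: 56.568 Mbps × 1094 s × 1.10 = 68073.9 Mb
Total: 125610.1 Mb = 15701.3 MB.
= 15.70 GB.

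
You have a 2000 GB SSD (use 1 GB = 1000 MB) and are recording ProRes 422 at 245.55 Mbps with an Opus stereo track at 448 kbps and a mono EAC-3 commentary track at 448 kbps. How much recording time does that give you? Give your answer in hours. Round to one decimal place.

18.0 hours

Audio total: 448 + 448 = 896 kbps = 0.896 Mbps.
Total bitrate: 245.55 + 0.896 = 246.446 Mbps.
Capacity: 2000 GB = 16,000,000 Mb.
Recording time: 16,000,000 / 246.446 = 64,923 s ≈ 18.0 hours.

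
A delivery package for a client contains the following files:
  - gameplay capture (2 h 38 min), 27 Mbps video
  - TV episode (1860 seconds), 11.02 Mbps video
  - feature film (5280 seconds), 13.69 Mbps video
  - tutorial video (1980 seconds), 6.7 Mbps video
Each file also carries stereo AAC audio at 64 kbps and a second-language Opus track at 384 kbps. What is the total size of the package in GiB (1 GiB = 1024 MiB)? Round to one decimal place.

Audio total: 64 + 384 = 448 kbps = 0.448 Mbps.
gameplay capture: 27.448 Mbps × 9480 s = 260207.0 Mb
TV episode: 11.468 Mbps × 1860 s = 21330.5 Mb
feature film: 14.138 Mbps × 5280 s = 74648.6 Mb
tutorial video: 7.148 Mbps × 1980 s = 14153.0 Mb
Total: 370339.2 Mb = 46292.4 MB.
= 43.11 GiB.

43.1 GiB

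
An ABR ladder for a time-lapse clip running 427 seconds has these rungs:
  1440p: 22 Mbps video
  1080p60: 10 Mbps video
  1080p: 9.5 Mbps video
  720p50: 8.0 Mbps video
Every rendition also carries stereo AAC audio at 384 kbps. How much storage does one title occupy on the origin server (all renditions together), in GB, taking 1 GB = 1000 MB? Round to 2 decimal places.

Audio: 384 kbps = 0.384 Mbps.
Sum of rendition bitrates: (22+0.384) + (10+0.384) + (9.5+0.384) + (8.0+0.384) = 51.036 Mbps.
× 427 s = 21,792 Mb = 2,724 MB = 2.724 GB.

2.72 GB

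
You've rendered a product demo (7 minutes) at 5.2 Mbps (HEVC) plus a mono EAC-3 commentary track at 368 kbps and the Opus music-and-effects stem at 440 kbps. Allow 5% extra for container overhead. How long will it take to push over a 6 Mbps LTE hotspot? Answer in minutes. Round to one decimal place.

7.4 minutes

7 min = 420 s
Audio total: 368 + 440 = 808 kbps = 0.808 Mbps.
Total bitrate: 6.008 Mbps.
File: 6.008 Mbps × 420 s = 2523.4 Mb.
With 5% container overhead: ×1.05. → 2649.5 Mb.
At 6 Mbps: 2649.5 / 6 = 441.6 s ≈ 7.36 minutes.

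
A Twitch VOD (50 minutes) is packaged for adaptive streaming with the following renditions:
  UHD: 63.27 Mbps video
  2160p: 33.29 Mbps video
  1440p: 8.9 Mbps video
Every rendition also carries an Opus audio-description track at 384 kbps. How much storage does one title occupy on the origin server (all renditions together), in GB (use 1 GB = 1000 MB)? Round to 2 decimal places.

50 min = 3000 s
Audio: 384 kbps = 0.384 Mbps.
Sum of rendition bitrates: (63.27+0.384) + (33.29+0.384) + (8.9+0.384) = 106.612 Mbps.
× 3000 s = 319,836 Mb = 39,980 MB = 39.98 GB.

39.98 GB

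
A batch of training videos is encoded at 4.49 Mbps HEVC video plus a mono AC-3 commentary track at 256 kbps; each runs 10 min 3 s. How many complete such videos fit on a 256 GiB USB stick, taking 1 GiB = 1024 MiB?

768

10 min 3 s = 603 s
Audio: 256 kbps = 0.256 Mbps.
Total bitrate: 4.746 Mbps.
Per item: 4.746 Mbps × 603 s = 2,862 Mb = 357.7 MB.
Capacity: 256 GiB = 2,199,023 Mb; 768.40 items → 768 complete.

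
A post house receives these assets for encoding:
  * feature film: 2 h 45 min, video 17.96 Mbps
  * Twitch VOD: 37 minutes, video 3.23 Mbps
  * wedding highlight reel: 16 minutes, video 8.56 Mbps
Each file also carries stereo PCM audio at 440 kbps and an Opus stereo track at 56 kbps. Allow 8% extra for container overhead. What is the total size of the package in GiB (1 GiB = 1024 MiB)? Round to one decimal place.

25.1 GiB

Audio total: 440 + 56 = 496 kbps = 0.496 Mbps.
feature film: 18.456 Mbps × 9900 s × 1.08 = 197331.6 Mb
Twitch VOD: 3.726 Mbps × 2220 s × 1.08 = 8933.5 Mb
wedding highlight reel: 9.056 Mbps × 960 s × 1.08 = 9389.3 Mb
Total: 215654.3 Mb = 26956.8 MB.
= 25.11 GiB.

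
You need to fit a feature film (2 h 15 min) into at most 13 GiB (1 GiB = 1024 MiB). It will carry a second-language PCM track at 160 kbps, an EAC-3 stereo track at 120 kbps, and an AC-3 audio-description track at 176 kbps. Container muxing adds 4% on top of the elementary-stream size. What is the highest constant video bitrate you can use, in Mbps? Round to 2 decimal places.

Budget: 13 GiB = 111669.1 Mb.
Stream payload after overhead: 111669.1 / 1.04 = 107374.2 Mb.
2 h 15 min = 135 min = 8100 s
Total bitrate budget: 107374.2 Mb / 8100 s = 13.256 Mbps.
Audio total: 160 + 120 + 176 = 456 kbps = 0.456 Mbps.
Video: 13.256 − 0.456 = 12.800 Mbps.

12.80 Mbps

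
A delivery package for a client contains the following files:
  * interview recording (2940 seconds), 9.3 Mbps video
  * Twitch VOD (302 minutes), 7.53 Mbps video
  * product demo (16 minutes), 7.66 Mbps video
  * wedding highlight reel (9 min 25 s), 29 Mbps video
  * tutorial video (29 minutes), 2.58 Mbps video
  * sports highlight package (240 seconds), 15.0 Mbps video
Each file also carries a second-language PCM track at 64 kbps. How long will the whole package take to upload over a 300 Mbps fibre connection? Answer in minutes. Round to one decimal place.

11.0 minutes

Audio: 64 kbps = 0.064 Mbps.
interview recording: 9.364 Mbps × 2940 s = 27530.2 Mb
Twitch VOD: 7.594 Mbps × 18120 s = 137603.3 Mb
product demo: 7.724 Mbps × 960 s = 7415.0 Mb
wedding highlight reel: 29.064 Mbps × 565 s = 16421.2 Mb
tutorial video: 2.644 Mbps × 1740 s = 4600.6 Mb
sports highlight package: 15.064 Mbps × 240 s = 3615.4 Mb
Total: 197185.6 Mb = 24648.2 MB.
At 300 Mbps: 197185.6 / 300 = 657 s ≈ 11 minutes.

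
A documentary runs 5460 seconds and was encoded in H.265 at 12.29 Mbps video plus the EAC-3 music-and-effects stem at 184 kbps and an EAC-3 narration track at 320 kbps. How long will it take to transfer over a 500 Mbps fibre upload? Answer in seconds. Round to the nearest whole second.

Audio total: 184 + 320 = 504 kbps = 0.504 Mbps.
Total bitrate: 12.794 Mbps.
File: 12.794 Mbps × 5460 s = 69855.2 Mb.
At 500 Mbps: 69855.2 / 500 = 139.7 s ≈ 140 seconds.

140 seconds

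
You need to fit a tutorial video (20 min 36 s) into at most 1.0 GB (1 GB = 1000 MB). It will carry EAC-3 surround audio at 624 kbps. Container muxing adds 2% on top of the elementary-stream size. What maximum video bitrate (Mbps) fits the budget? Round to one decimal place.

Budget: 1.0 GB = 8000.0 Mb.
Stream payload after overhead: 8000.0 / 1.02 = 7843.1 Mb.
20 min 36 s = 1236 s
Total bitrate budget: 7843.1 Mb / 1236 s = 6.346 Mbps.
Audio: 624 kbps = 0.624 Mbps.
Video: 6.346 − 0.624 = 5.722 Mbps.

5.7 Mbps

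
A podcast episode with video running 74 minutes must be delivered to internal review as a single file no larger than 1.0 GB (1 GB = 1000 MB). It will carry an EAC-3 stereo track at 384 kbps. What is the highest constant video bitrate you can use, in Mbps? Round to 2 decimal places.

Budget: 1.0 GB = 8000.0 Mb.
74 min = 4440 s
Total bitrate budget: 8000.0 Mb / 4440 s = 1.802 Mbps.
Audio: 384 kbps = 0.384 Mbps.
Video: 1.802 − 0.384 = 1.418 Mbps.

1.42 Mbps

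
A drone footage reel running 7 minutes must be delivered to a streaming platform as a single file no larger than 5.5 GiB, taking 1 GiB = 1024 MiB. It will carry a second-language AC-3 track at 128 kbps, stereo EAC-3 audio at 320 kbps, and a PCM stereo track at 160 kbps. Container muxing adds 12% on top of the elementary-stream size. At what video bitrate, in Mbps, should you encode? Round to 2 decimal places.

99.83 Mbps

Budget: 5.5 GiB = 47244.6 Mb.
Stream payload after overhead: 47244.6 / 1.12 = 42182.7 Mb.
7 min = 420 s
Total bitrate budget: 42182.7 Mb / 420 s = 100.435 Mbps.
Audio total: 128 + 320 + 160 = 608 kbps = 0.608 Mbps.
Video: 100.435 − 0.608 = 99.827 Mbps.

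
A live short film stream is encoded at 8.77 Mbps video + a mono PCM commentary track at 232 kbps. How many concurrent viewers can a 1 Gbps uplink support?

Audio: 232 kbps = 0.232 Mbps.
Per-viewer media rate: 9.002 Mbps.
1 Gbps = 1,000 Mbps; 1,000 / 9.002 = 111.09 → 111 viewers.

111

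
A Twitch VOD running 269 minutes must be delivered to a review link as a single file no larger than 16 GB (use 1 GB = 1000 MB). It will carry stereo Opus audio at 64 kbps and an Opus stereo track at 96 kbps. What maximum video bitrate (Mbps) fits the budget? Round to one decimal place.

Budget: 16 GB = 128000.0 Mb.
269 min = 16140 s
Total bitrate budget: 128000.0 Mb / 16140 s = 7.931 Mbps.
Audio total: 64 + 96 = 160 kbps = 0.160 Mbps.
Video: 7.931 − 0.160 = 7.771 Mbps.

7.8 Mbps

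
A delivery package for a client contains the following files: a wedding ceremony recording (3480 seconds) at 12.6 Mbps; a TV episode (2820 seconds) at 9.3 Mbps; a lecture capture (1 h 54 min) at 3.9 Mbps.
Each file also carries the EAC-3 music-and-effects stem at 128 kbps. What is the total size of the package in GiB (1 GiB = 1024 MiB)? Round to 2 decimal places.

Audio: 128 kbps = 0.128 Mbps.
wedding ceremony recording: 12.728 Mbps × 3480 s = 44293.4 Mb
TV episode: 9.428 Mbps × 2820 s = 26587.0 Mb
lecture capture: 4.028 Mbps × 6840 s = 27551.5 Mb
Total: 98431.9 Mb = 12304.0 MB.
= 11.46 GiB.

11.46 GiB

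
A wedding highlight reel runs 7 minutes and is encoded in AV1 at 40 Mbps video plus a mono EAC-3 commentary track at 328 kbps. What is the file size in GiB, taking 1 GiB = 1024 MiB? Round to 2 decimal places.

1.97 GiB

7 min = 420 s
Audio: 328 kbps = 0.328 Mbps.
Total bitrate: 40 + 0.328 = 40.328 Mbps.
Stream data: 40.328 Mbps × 420 s = 16937.8 Mb.
16,938 Mb = 2,117,220,000 bytes ÷ 1,073,741,824 = 1.972 GiB.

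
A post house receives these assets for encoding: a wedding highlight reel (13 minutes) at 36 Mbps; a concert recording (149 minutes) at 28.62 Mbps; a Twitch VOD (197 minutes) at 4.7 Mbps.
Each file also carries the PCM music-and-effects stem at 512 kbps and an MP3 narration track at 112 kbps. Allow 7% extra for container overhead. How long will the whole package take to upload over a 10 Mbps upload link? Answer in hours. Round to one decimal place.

10.5 hours

Audio total: 512 + 112 = 624 kbps = 0.624 Mbps.
wedding highlight reel: 36.624 Mbps × 780 s × 1.07 = 30566.4 Mb
concert recording: 29.244 Mbps × 8940 s × 1.07 = 279742.3 Mb
Twitch VOD: 5.324 Mbps × 11820 s × 1.07 = 67334.8 Mb
Total: 377643.4 Mb = 47205.4 MB.
At 10 Mbps: 377643.4 / 10 = 37764 s ≈ 10.5 hours.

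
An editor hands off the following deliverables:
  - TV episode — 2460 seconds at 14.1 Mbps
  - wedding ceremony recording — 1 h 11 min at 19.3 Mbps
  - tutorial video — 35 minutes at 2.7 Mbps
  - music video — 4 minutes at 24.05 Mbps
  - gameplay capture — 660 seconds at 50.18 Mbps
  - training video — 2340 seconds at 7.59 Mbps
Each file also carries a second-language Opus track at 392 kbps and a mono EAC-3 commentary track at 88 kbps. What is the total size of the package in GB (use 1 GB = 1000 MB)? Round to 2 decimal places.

Audio total: 392 + 88 = 480 kbps = 0.480 Mbps.
TV episode: 14.580 Mbps × 2460 s = 35866.8 Mb
wedding ceremony recording: 19.780 Mbps × 4260 s = 84262.8 Mb
tutorial video: 3.180 Mbps × 2100 s = 6678.0 Mb
music video: 24.530 Mbps × 240 s = 5887.2 Mb
gameplay capture: 50.660 Mbps × 660 s = 33435.6 Mb
training video: 8.070 Mbps × 2340 s = 18883.8 Mb
Total: 185014.2 Mb = 23126.8 MB.
= 23.13 GB.

23.13 GB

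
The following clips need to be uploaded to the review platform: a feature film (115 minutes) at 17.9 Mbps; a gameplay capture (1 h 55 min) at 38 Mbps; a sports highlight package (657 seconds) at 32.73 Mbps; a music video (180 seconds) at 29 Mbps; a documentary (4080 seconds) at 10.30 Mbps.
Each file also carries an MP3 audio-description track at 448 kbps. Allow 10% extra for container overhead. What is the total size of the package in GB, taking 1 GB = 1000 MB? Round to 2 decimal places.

63.64 GB

Audio: 448 kbps = 0.448 Mbps.
feature film: 18.348 Mbps × 6900 s × 1.10 = 139261.3 Mb
gameplay capture: 38.448 Mbps × 6900 s × 1.10 = 291820.3 Mb
sports highlight package: 33.178 Mbps × 657 s × 1.10 = 23977.7 Mb
music video: 29.448 Mbps × 180 s × 1.10 = 5830.7 Mb
documentary: 10.748 Mbps × 4080 s × 1.10 = 48237.0 Mb
Total: 509127.1 Mb = 63640.9 MB.
= 63.64 GB.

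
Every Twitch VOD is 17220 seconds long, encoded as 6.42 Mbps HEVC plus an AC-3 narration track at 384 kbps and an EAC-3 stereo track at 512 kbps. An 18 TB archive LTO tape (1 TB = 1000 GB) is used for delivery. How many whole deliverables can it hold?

Audio total: 384 + 512 = 896 kbps = 0.896 Mbps.
Total bitrate: 7.316 Mbps.
Per item: 7.316 Mbps × 17220 s = 125,982 Mb = 15,748 MB.
Capacity: 18 TB = 144,000,000 Mb; 1143.02 items → 1143 complete.

1143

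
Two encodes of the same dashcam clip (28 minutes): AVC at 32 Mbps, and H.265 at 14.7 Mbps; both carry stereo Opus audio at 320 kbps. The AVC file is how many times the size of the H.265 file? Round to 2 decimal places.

2.15

28 min = 1680 s
Audio: 320 kbps = 0.320 Mbps.
AVC: 32.320 Mbps × 1680 s = 54297.6 Mb = 6.787 GB.
H.265: 15.020 Mbps × 1680 s = 25233.6 Mb = 3.154 GB.
Ratio: 6.787 / 3.154 = 2.152.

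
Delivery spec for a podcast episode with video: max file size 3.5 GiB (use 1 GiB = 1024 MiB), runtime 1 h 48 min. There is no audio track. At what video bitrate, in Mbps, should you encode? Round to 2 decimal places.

Budget: 3.5 GiB = 30064.8 Mb.
1 h 48 min = 108 min = 6480 s
Total bitrate budget: 30064.8 Mb / 6480 s = 4.640 Mbps.

4.64 Mbps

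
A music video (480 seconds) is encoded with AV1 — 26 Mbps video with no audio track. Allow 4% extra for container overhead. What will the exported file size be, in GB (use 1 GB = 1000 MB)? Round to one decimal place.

Total bitrate: 26 Mbps.
Stream data: 26.000 Mbps × 480 s = 12480.0 Mb.
With 4% container overhead: ×1.04.
12,979 Mb ÷ 8 = 1,622 MB → 1.622 GB.

1.6 GB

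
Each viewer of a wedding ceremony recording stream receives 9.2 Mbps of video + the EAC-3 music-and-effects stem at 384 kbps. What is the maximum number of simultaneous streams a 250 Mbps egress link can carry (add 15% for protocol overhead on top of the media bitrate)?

22

Audio: 384 kbps = 0.384 Mbps.
Per-viewer media rate: 9.584 Mbps.
On the wire with 15% overhead: 11.022 Mbps.
250 Mbps = 250.0 Mbps; 250.0 / 11.022 = 22.68 → 22 viewers.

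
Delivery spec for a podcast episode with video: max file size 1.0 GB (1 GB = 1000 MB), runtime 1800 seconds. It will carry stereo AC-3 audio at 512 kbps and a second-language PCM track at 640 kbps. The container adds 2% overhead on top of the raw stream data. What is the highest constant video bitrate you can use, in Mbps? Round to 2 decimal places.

3.21 Mbps

Budget: 1.0 GB = 8000.0 Mb.
Stream payload after overhead: 8000.0 / 1.02 = 7843.1 Mb.
Total bitrate budget: 7843.1 Mb / 1800 s = 4.357 Mbps.
Audio total: 512 + 640 = 1152 kbps = 1.152 Mbps.
Video: 4.357 − 1.152 = 3.205 Mbps.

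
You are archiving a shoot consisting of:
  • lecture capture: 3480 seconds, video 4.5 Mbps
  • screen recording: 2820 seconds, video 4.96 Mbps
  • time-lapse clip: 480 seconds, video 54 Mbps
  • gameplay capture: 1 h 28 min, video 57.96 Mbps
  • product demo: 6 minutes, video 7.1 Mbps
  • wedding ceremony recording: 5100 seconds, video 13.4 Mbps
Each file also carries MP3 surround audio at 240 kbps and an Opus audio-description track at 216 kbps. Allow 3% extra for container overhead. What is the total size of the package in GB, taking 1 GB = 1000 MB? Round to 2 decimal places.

56.71 GB

Audio total: 240 + 216 = 456 kbps = 0.456 Mbps.
lecture capture: 4.956 Mbps × 3480 s × 1.03 = 17764.3 Mb
screen recording: 5.416 Mbps × 2820 s × 1.03 = 15731.3 Mb
time-lapse clip: 54.456 Mbps × 480 s × 1.03 = 26923.0 Mb
gameplay capture: 58.416 Mbps × 5280 s × 1.03 = 317689.6 Mb
product demo: 7.556 Mbps × 360 s × 1.03 = 2801.8 Mb
wedding ceremony recording: 13.856 Mbps × 5100 s × 1.03 = 72785.6 Mb
Total: 453695.6 Mb = 56711.9 MB.
= 56.71 GB.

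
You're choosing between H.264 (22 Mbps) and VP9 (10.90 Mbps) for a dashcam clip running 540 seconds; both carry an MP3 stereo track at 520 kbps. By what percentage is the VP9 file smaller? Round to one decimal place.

Audio: 520 kbps = 0.520 Mbps.
H.264: 22.520 Mbps × 540 s = 12160.8 Mb = 1.416 GiB.
VP9: 11.420 Mbps × 540 s = 6166.8 Mb = 0.718 GiB.
Reduction: (1 − 0.718/1.416) × 100 = 49.29%.

49.3%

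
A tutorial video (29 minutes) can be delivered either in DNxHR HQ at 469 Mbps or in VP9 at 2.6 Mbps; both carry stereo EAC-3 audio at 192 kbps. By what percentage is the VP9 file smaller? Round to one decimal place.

99.4%

29 min = 1740 s
Audio: 192 kbps = 0.192 Mbps.
DNxHR HQ: 469.192 Mbps × 1740 s = 816394.1 Mb = 102.049 GB.
VP9: 2.792 Mbps × 1740 s = 4858.1 Mb = 0.607 GB.
Reduction: (1 − 0.607/102.049) × 100 = 99.40%.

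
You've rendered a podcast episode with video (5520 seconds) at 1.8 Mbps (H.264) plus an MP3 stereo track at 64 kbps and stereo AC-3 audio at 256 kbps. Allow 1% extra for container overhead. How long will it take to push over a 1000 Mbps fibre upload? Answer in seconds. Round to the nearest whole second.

Audio total: 64 + 256 = 320 kbps = 0.320 Mbps.
Total bitrate: 2.120 Mbps.
File: 2.120 Mbps × 5520 s = 11702.4 Mb.
With 1% container overhead: ×1.01. → 11819.4 Mb.
At 1000 Mbps: 11819.4 / 1000 = 11.8 s ≈ 11.8 seconds.

12 seconds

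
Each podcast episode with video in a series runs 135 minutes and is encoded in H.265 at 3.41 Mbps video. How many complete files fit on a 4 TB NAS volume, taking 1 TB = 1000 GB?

135 min = 8100 s
Per item: 3.410 Mbps × 8100 s = 27,621 Mb = 3,453 MB.
Capacity: 4 TB = 32,000,000 Mb; 1158.54 items → 1158 complete.

1158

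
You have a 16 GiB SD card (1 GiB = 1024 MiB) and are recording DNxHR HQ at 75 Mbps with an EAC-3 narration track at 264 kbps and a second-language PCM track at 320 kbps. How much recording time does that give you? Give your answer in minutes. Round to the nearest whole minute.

30 minutes

Audio total: 264 + 320 = 584 kbps = 0.584 Mbps.
Total bitrate: 75 + 0.584 = 75.584 Mbps.
Capacity: 16 GiB = 137,439 Mb.
Recording time: 137,439 / 75.584 = 1,818 s ≈ 30.3 minutes.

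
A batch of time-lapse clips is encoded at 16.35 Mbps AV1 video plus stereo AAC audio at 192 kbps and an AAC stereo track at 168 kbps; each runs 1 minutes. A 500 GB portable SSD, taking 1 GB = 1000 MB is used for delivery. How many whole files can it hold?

Audio total: 192 + 168 = 360 kbps = 0.360 Mbps.
Total bitrate: 16.710 Mbps.
Per item: 16.710 Mbps × 60 s = 1,003 Mb = 125.3 MB.
Capacity: 500 GB = 4,000,000 Mb; 3989.63 items → 3989 complete.

3989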